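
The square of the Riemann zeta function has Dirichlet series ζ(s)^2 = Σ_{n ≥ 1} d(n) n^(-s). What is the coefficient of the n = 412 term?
d(412) = 6

ζ(s)^2 = (Σ 1/m^s)(Σ 1/k^s). The coefficient of 1/n^s in the product is the number of ordered pairs (m, k) with mk = n, which equals d(n). For n = 412, divisors are [1, 2, 4, 103, 206, 412], so d(412) = 6.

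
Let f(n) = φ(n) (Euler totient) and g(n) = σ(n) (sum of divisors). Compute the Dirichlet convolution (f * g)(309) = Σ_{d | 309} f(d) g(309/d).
(φ * σ)(309) = 1236

Divisors of 309: [1, 3, 103, 309]. For each d | 309:
  d = 1: φ(1) · σ(309/1) = 1 · 416 = 416
  d = 3: φ(3) · σ(309/3) = 2 · 104 = 208
  d = 103: φ(103) · σ(309/103) = 102 · 4 = 408
  d = 309: φ(309) · σ(309/309) = 204 · 1 = 204
Summing: (φ * σ)(309) = 416 + 208 + 408 + 204 = 1236.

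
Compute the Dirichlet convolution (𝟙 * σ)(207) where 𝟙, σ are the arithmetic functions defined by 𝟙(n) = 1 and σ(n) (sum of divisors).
(𝟙 * σ)(207) = 450

Divisors of 207: [1, 3, 9, 23, 69, 207]. For each d | 207:
  d = 1: 𝟙(1) · σ(207/1) = 1 · 312 = 312
  d = 3: 𝟙(3) · σ(207/3) = 1 · 96 = 96
  d = 9: 𝟙(9) · σ(207/9) = 1 · 24 = 24
  d = 23: 𝟙(23) · σ(207/23) = 1 · 13 = 13
  d = 69: 𝟙(69) · σ(207/69) = 1 · 4 = 4
  d = 207: 𝟙(207) · σ(207/207) = 1 · 1 = 1
Summing: (𝟙 * σ)(207) = 312 + 96 + 24 + 13 + 4 + 1 = 450.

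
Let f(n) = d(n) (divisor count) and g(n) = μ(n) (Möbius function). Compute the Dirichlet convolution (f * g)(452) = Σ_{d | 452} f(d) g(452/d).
(d * μ)(452) = 1

Divisors of 452: [1, 2, 4, 113, 226, 452]. For each d | 452:
  d = 1: d(1) · μ(452/1) = 1 · 0 = 0
  d = 2: d(2) · μ(452/2) = 2 · 1 = 2
  d = 4: d(4) · μ(452/4) = 3 · -1 = -3
  d = 113: d(113) · μ(452/113) = 2 · 0 = 0
  d = 226: d(226) · μ(452/226) = 4 · -1 = -4
  d = 452: d(452) · μ(452/452) = 6 · 1 = 6
Summing: (d * μ)(452) = 0 + 2 + -3 + 0 + -4 + 6 = 1.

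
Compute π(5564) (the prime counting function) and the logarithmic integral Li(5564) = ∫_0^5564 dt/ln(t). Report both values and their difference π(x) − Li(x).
π(5564) = 734;  Li(5564) ≈ 750.08;  π(x) − Li(x) ≈ -16.08.

Direct count of primes ≤ 5564 gives π(5564) = 734. Numerical evaluation of the logarithmic integral gives Li(5564) ≈ 750.08. The difference π(x) − Li(x) ≈ -16.08 is typically negative for small/moderate x (Li(x) overestimates), though Littlewood's theorem shows this sign changes infinitely often.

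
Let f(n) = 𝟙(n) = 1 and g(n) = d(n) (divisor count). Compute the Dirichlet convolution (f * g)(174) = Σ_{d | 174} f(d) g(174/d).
(𝟙 * d)(174) = 27

Divisors of 174: [1, 2, 3, 6, 29, 58, 87, 174]. For each d | 174:
  d = 1: 𝟙(1) · d(174/1) = 1 · 8 = 8
  d = 2: 𝟙(2) · d(174/2) = 1 · 4 = 4
  d = 3: 𝟙(3) · d(174/3) = 1 · 4 = 4
  d = 6: 𝟙(6) · d(174/6) = 1 · 2 = 2
  d = 29: 𝟙(29) · d(174/29) = 1 · 4 = 4
  d = 58: 𝟙(58) · d(174/58) = 1 · 2 = 2
  d = 87: 𝟙(87) · d(174/87) = 1 · 2 = 2
  d = 174: 𝟙(174) · d(174/174) = 1 · 1 = 1
Summing: (𝟙 * d)(174) = 8 + 4 + 4 + 2 + 4 + 2 + 2 + 1 = 27.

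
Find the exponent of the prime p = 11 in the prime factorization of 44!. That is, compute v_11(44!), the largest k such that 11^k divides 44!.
v_11(44!) = 4

Legendre's formula: v_p(n!) = Σ_{k ≥ 1} ⌊n / p^k⌋. For p = 11, n = 44, the terms are:
  ⌊44/11^1⌋ = ⌊44/11⌋ = 4
(the next term ⌊44/11^2⌋ = 0, terminating the sum). Summing: v_11(44!) = 4 = 4.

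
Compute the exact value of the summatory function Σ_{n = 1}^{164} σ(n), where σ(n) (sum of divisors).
Σ_{n ≤ 164} σ(n) = 22167

Compute σ(n) for each 1 ≤ n ≤ 164: σ(1) = 1, σ(2) = 3, σ(3) = 4, σ(4) = 7, σ(5) = 6, σ(6) = 12, σ(7) = 8, σ(8) = 15, σ(9) = 13, σ(10) = 18, σ(11) = 12, σ(12) = 28, σ(13) = 14, σ(14) = 24, σ(15) = 24, σ(16) = 31, σ(17) = 18, σ(18) = 39, σ(19) = 20, σ(20) = 42, σ(21) = 32, σ(22) = 36, σ(23) = 24, σ(24) = 60, σ(25) = 31, σ(26) = 42, σ(27) = 40, σ(28) = 56, σ(29) = 30, σ(30) = 72, σ(31) = 32, σ(32) = 63, σ(33) = 48, σ(34) = 54, σ(35) = 48, σ(36) = 91, σ(37) = 38, σ(38) = 60, σ(39) = 56, σ(40) = 90, σ(41) = 42, σ(42) = 96, σ(43) = 44, σ(44) = 84, σ(45) = 78, σ(46) = 72, σ(47) = 48, σ(48) = 124, σ(49) = 57, σ(50) = 93, σ(51) = 72, σ(52) = 98, σ(53) = 54, σ(54) = 120, σ(55) = 72, σ(56) = 120, σ(57) = 80, σ(58) = 90, σ(59) = 60, σ(60) = 168, σ(61) = 62, σ(62) = 96, σ(63) = 104, σ(64) = 127, σ(65) = 84, σ(66) = 144, σ(67) = 68, σ(68) = 126, σ(69) = 96, σ(70) = 144, σ(71) = 72, σ(72) = 195, σ(73) = 74, σ(74) = 114, σ(75) = 124, σ(76) = 140, σ(77) = 96, σ(78) = 168, σ(79) = 80, σ(80) = 186, σ(81) = 121, σ(82) = 126, σ(83) = 84, σ(84) = 224, σ(85) = 108, σ(86) = 132, σ(87) = 120, σ(88) = 180, σ(89) = 90, σ(90) = 234, σ(91) = 112, σ(92) = 168, σ(93) = 128, σ(94) = 144, σ(95) = 120, σ(96) = 252, σ(97) = 98, σ(98) = 171, σ(99) = 156, σ(100) = 217, σ(101) = 102, σ(102) = 216, σ(103) = 104, σ(104) = 210, σ(105) = 192, σ(106) = 162, σ(107) = 108, σ(108) = 280, σ(109) = 110, σ(110) = 216, σ(111) = 152, σ(112) = 248, σ(113) = 114, σ(114) = 240, σ(115) = 144, σ(116) = 210, σ(117) = 182, σ(118) = 180, σ(119) = 144, σ(120) = 360, σ(121) = 133, σ(122) = 186, σ(123) = 168, σ(124) = 224, σ(125) = 156, σ(126) = 312, σ(127) = 128, σ(128) = 255, σ(129) = 176, σ(130) = 252, σ(131) = 132, σ(132) = 336, σ(133) = 160, σ(134) = 204, σ(135) = 240, σ(136) = 270, σ(137) = 138, σ(138) = 288, σ(139) = 140, σ(140) = 336, σ(141) = 192, σ(142) = 216, σ(143) = 168, σ(144) = 403, σ(145) = 180, σ(146) = 222, σ(147) = 228, σ(148) = 266, σ(149) = 150, σ(150) = 372, σ(151) = 152, σ(152) = 300, σ(153) = 234, σ(154) = 288, σ(155) = 192, σ(156) = 392, σ(157) = 158, σ(158) = 240, σ(159) = 216, σ(160) = 378, σ(161) = 192, σ(162) = 363, σ(163) = 164, σ(164) = 294. Summing all 164 values: 22167. (Average order: Σ_{n ≤ x} σ(n) ~ (π²/12) x². For x = 164, (π²/12)·164² ≈ 22121.07.)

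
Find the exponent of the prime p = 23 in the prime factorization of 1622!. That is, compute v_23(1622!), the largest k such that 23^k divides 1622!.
v_23(1622!) = 73

Legendre's formula: v_p(n!) = Σ_{k ≥ 1} ⌊n / p^k⌋. For p = 23, n = 1622, the terms are:
  ⌊1622/23^1⌋ = ⌊1622/23⌋ = 70
  ⌊1622/23^2⌋ = ⌊1622/529⌋ = 3
(the next term ⌊1622/23^3⌋ = 0, terminating the sum). Summing: v_23(1622!) = 70 + 3 = 73.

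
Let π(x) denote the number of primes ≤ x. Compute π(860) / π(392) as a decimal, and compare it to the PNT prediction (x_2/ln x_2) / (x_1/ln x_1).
π(860)/π(392) = 149/77 ≈ 1.9351;  PNT prediction ≈ 1.9388.

π(392) = 77 and π(860) = 149, so π(860)/π(392) ≈ 1.9351. The PNT-predicted ratio is (860/ln(860)) / (392/ln(392)) ≈ 1.9388. The two agree to within a few percent, as expected.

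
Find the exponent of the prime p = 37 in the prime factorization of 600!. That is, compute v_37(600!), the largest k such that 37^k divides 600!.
v_37(600!) = 16

Legendre's formula: v_p(n!) = Σ_{k ≥ 1} ⌊n / p^k⌋. For p = 37, n = 600, the terms are:
  ⌊600/37^1⌋ = ⌊600/37⌋ = 16
(the next term ⌊600/37^2⌋ = 0, terminating the sum). Summing: v_37(600!) = 16 = 16.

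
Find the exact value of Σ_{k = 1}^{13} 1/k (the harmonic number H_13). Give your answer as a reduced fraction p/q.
H_13 = 1145993/360360

Direct summation: H_13 = 1 + 1/2 + ... + 1/13. The least common denominator is lcm(1, ..., 13) = 360360; over this denominator the numerator is 360360 + 180180 + 120120 + 90090 + 72072 + 60060 + 51480 + 45045 + 40040 + 36036 + 32760 + 30030 + 27720 = 1145993, so H_13 = 1145993/360360 (already in lowest terms) ≈ 3.18013. (The PNT-adjacent estimate ln(13) + γ ≈ 3.14217 matches within O(1/n).)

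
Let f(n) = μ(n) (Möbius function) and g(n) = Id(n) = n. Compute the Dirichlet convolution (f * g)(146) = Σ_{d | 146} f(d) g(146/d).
(μ * Id)(146) = 72

Divisors of 146: [1, 2, 73, 146]. For each d | 146:
  d = 1: μ(1) · Id(146/1) = 1 · 146 = 146
  d = 2: μ(2) · Id(146/2) = -1 · 73 = -73
  d = 73: μ(73) · Id(146/73) = -1 · 2 = -2
  d = 146: μ(146) · Id(146/146) = 1 · 1 = 1
Summing: (μ * Id)(146) = 146 + -73 + -2 + 1 = 72.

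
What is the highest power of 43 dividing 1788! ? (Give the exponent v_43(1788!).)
v_43(1788!) = 41

Legendre's formula: v_p(n!) = Σ_{k ≥ 1} ⌊n / p^k⌋. For p = 43, n = 1788, the terms are:
  ⌊1788/43^1⌋ = ⌊1788/43⌋ = 41
(the next term ⌊1788/43^2⌋ = 0, terminating the sum). Summing: v_43(1788!) = 41 = 41.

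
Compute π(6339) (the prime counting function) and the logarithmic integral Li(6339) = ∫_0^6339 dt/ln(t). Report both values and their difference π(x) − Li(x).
π(6339) = 825;  Li(6339) ≈ 839.26;  π(x) − Li(x) ≈ -14.26.

Direct count of primes ≤ 6339 gives π(6339) = 825. Numerical evaluation of the logarithmic integral gives Li(6339) ≈ 839.26. The difference π(x) − Li(x) ≈ -14.26 is typically negative for small/moderate x (Li(x) overestimates), though Littlewood's theorem shows this sign changes infinitely often.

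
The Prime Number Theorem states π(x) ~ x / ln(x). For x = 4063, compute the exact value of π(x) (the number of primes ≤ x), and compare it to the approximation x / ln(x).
π(4063) = 560;  x/ln(x) ≈ 488.95;  relative error ≈ 12.69%.

Directly count primes up to 4063: π(4063) = 560. The PNT approximation gives 4063/ln(4063) ≈ 4063/8.30968 ≈ 488.95. Relative error (π(x) − x/ln(x)) / π(x) ≈ 12.69%; the approximation is known to undercount slightly (Li(x) is a better estimate).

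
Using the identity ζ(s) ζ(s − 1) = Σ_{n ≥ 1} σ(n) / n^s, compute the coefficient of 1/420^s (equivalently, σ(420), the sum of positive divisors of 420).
σ(420) = 1344

In the product (Σ m^0/m^s)(Σ k / k^s) = Σ (Σ_{d | n} d) / n^s, the coefficient of 1/n^s is σ(n) = Σ_{d | n} d. For n = 420, divisors are [1, 2, 3, 4, 5, 6, 7, 10, 12, 14, 15, 20, 21, 28, 30, 35, 42, 60, 70, 84, 105, 140, 210, 420]; summing: σ(420) = 1344.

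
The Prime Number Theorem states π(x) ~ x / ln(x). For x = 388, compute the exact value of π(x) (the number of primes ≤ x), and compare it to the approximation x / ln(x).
π(388) = 76;  x/ln(x) ≈ 65.09;  relative error ≈ 14.36%.

Directly count primes up to 388: π(388) = 76. The PNT approximation gives 388/ln(388) ≈ 388/5.96101 ≈ 65.09. Relative error (π(x) − x/ln(x)) / π(x) ≈ 14.36%; the approximation is known to undercount slightly (Li(x) is a better estimate).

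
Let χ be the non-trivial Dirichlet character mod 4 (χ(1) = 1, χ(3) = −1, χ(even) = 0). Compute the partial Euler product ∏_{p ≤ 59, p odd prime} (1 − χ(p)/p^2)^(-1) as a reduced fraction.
∏ = 21166213940439075800336462671/23105733135420641771520000000

The odd primes p ≤ 59 are [3, 5, 7, 11, 13, 17, 19, 23, 29, 31, 37, 41, 43, 47, 53, 59]. For each, χ(p) = 1 if p ≡ 1 mod 4, χ(p) = −1 if p ≡ 3 mod 4. Taking (1 − χ(p)/p^2)^(-1) = p^2/(p^2 − χ(p)): (1 − (-1)/3^2)^(-1) · (1 − (1)/5^2)^(-1) · (1 − (-1)/7^2)^(-1) · (1 − (-1)/11^2)^(-1) · (1 − (1)/13^2)^(-1) · (1 − (1)/17^2)^(-1) · (1 − (-1)/19^2)^(-1) · (1 − (-1)/23^2)^(-1) · (1 − (1)/29^2)^(-1) · (1 − (-1)/31^2)^(-1) · (1 − (1)/37^2)^(-1) · (1 − (1)/41^2)^(-1) · (1 − (-1)/43^2)^(-1) · (1 − (-1)/47^2)^(-1) · (1 − (1)/53^2)^(-1) · (1 − (-1)/59^2)^(-1) = 21166213940439075800336462671/23105733135420641771520000000.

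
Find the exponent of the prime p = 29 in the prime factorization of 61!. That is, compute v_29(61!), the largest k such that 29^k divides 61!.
v_29(61!) = 2

Legendre's formula: v_p(n!) = Σ_{k ≥ 1} ⌊n / p^k⌋. For p = 29, n = 61, the terms are:
  ⌊61/29^1⌋ = ⌊61/29⌋ = 2
(the next term ⌊61/29^2⌋ = 0, terminating the sum). Summing: v_29(61!) = 2 = 2.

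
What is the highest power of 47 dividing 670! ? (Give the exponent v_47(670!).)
v_47(670!) = 14

Legendre's formula: v_p(n!) = Σ_{k ≥ 1} ⌊n / p^k⌋. For p = 47, n = 670, the terms are:
  ⌊670/47^1⌋ = ⌊670/47⌋ = 14
(the next term ⌊670/47^2⌋ = 0, terminating the sum). Summing: v_47(670!) = 14 = 14.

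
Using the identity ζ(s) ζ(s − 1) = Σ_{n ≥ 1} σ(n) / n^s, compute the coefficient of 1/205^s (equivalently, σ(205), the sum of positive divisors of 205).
σ(205) = 252

In the product (Σ m^0/m^s)(Σ k / k^s) = Σ (Σ_{d | n} d) / n^s, the coefficient of 1/n^s is σ(n) = Σ_{d | n} d. For n = 205, divisors are [1, 5, 41, 205]; summing: σ(205) = 252.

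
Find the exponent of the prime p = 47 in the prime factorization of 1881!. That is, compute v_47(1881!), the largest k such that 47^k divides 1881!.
v_47(1881!) = 40

Legendre's formula: v_p(n!) = Σ_{k ≥ 1} ⌊n / p^k⌋. For p = 47, n = 1881, the terms are:
  ⌊1881/47^1⌋ = ⌊1881/47⌋ = 40
(the next term ⌊1881/47^2⌋ = 0, terminating the sum). Summing: v_47(1881!) = 40 = 40.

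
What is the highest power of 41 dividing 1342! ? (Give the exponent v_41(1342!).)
v_41(1342!) = 32

Legendre's formula: v_p(n!) = Σ_{k ≥ 1} ⌊n / p^k⌋. For p = 41, n = 1342, the terms are:
  ⌊1342/41^1⌋ = ⌊1342/41⌋ = 32
(the next term ⌊1342/41^2⌋ = 0, terminating the sum). Summing: v_41(1342!) = 32 = 32.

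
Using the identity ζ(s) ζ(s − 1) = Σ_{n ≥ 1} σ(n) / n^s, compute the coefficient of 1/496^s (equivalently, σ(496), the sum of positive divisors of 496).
σ(496) = 992

In the product (Σ m^0/m^s)(Σ k / k^s) = Σ (Σ_{d | n} d) / n^s, the coefficient of 1/n^s is σ(n) = Σ_{d | n} d. For n = 496, divisors are [1, 2, 4, 8, 16, 31, 62, 124, 248, 496]; summing: σ(496) = 992.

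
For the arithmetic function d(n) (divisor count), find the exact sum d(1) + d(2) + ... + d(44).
Σ_{n ≤ 44} d(n) = 176

Compute d(n) for each 1 ≤ n ≤ 44: d(1) = 1, d(2) = 2, d(3) = 2, d(4) = 3, d(5) = 2, d(6) = 4, d(7) = 2, d(8) = 4, d(9) = 3, d(10) = 4, d(11) = 2, d(12) = 6, d(13) = 2, d(14) = 4, d(15) = 4, d(16) = 5, d(17) = 2, d(18) = 6, d(19) = 2, d(20) = 6, d(21) = 4, d(22) = 4, d(23) = 2, d(24) = 8, d(25) = 3, d(26) = 4, d(27) = 4, d(28) = 6, d(29) = 2, d(30) = 8, d(31) = 2, d(32) = 6, d(33) = 4, d(34) = 4, d(35) = 4, d(36) = 9, d(37) = 2, d(38) = 4, d(39) = 4, d(40) = 8, d(41) = 2, d(42) = 8, d(43) = 2, d(44) = 6. Summing all 44 values: 176. (Dirichlet's divisor formula: Σ_{n ≤ x} d(n) = x ln(x) + (2γ − 1) x + O(√x). For x = 44, the asymptotic estimate is ≈ 173.30.)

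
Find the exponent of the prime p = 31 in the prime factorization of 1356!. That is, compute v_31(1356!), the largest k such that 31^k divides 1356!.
v_31(1356!) = 44

Legendre's formula: v_p(n!) = Σ_{k ≥ 1} ⌊n / p^k⌋. For p = 31, n = 1356, the terms are:
  ⌊1356/31^1⌋ = ⌊1356/31⌋ = 43
  ⌊1356/31^2⌋ = ⌊1356/961⌋ = 1
(the next term ⌊1356/31^3⌋ = 0, terminating the sum). Summing: v_31(1356!) = 43 + 1 = 44.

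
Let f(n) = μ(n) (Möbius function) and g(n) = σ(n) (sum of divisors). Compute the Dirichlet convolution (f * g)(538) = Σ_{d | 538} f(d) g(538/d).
(μ * σ)(538) = 538

Divisors of 538: [1, 2, 269, 538]. For each d | 538:
  d = 1: μ(1) · σ(538/1) = 1 · 810 = 810
  d = 2: μ(2) · σ(538/2) = -1 · 270 = -270
  d = 269: μ(269) · σ(538/269) = -1 · 3 = -3
  d = 538: μ(538) · σ(538/538) = 1 · 1 = 1
Summing: (μ * σ)(538) = 810 + -270 + -3 + 1 = 538.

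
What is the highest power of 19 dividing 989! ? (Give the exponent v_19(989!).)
v_19(989!) = 54

Legendre's formula: v_p(n!) = Σ_{k ≥ 1} ⌊n / p^k⌋. For p = 19, n = 989, the terms are:
  ⌊989/19^1⌋ = ⌊989/19⌋ = 52
  ⌊989/19^2⌋ = ⌊989/361⌋ = 2
(the next term ⌊989/19^3⌋ = 0, terminating the sum). Summing: v_19(989!) = 52 + 2 = 54.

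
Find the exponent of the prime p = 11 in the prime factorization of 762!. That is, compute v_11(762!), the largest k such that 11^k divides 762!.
v_11(762!) = 75

Legendre's formula: v_p(n!) = Σ_{k ≥ 1} ⌊n / p^k⌋. For p = 11, n = 762, the terms are:
  ⌊762/11^1⌋ = ⌊762/11⌋ = 69
  ⌊762/11^2⌋ = ⌊762/121⌋ = 6
(the next term ⌊762/11^3⌋ = 0, terminating the sum). Summing: v_11(762!) = 69 + 6 = 75.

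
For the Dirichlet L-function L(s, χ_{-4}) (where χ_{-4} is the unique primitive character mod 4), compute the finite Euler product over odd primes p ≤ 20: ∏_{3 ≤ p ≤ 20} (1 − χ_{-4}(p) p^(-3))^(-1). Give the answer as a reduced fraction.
∏ = 2463517706231725/2542314678779904

The odd primes p ≤ 20 are [3, 5, 7, 11, 13, 17, 19]. For each, χ(p) = 1 if p ≡ 1 mod 4, χ(p) = −1 if p ≡ 3 mod 4. Taking (1 − χ(p)/p^3)^(-1) = p^3/(p^3 − χ(p)): (1 − (-1)/3^3)^(-1) · (1 − (1)/5^3)^(-1) · (1 − (-1)/7^3)^(-1) · (1 − (-1)/11^3)^(-1) · (1 − (1)/13^3)^(-1) · (1 − (1)/17^3)^(-1) · (1 − (-1)/19^3)^(-1) = 2463517706231725/2542314678779904.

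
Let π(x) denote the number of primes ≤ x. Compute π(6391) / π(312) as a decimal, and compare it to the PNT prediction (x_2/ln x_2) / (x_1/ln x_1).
π(6391)/π(312) = 833/64 ≈ 13.0156;  PNT prediction ≈ 13.4251.

π(312) = 64 and π(6391) = 833, so π(6391)/π(312) ≈ 13.0156. The PNT-predicted ratio is (6391/ln(6391)) / (312/ln(312)) ≈ 13.4251. The two agree to within a few percent, as expected.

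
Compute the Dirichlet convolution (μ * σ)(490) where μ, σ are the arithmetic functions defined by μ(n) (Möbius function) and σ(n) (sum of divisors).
(μ * σ)(490) = 490

Divisors of 490: [1, 2, 5, 7, 10, 14, 35, 49, 70, 98, 245, 490]. For each d | 490:
  d = 1: μ(1) · σ(490/1) = 1 · 1026 = 1026
  d = 2: μ(2) · σ(490/2) = -1 · 342 = -342
  d = 5: μ(5) · σ(490/5) = -1 · 171 = -171
  d = 7: μ(7) · σ(490/7) = -1 · 144 = -144
  d = 10: μ(10) · σ(490/10) = 1 · 57 = 57
  d = 14: μ(14) · σ(490/14) = 1 · 48 = 48
  d = 35: μ(35) · σ(490/35) = 1 · 24 = 24
  d = 49: μ(49) · σ(490/49) = 0 · 18 = 0
  d = 70: μ(70) · σ(490/70) = -1 · 8 = -8
  d = 98: μ(98) · σ(490/98) = 0 · 6 = 0
  d = 245: μ(245) · σ(490/245) = 0 · 3 = 0
  d = 490: μ(490) · σ(490/490) = 0 · 1 = 0
Summing: (μ * σ)(490) = 1026 + -342 + -171 + -144 + 57 + 48 + 24 + 0 + -8 + 0 + 0 + 0 = 490.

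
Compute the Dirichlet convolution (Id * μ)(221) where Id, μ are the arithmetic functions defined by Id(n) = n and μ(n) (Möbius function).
(Id * μ)(221) = 192

Divisors of 221: [1, 13, 17, 221]. For each d | 221:
  d = 1: Id(1) · μ(221/1) = 1 · 1 = 1
  d = 13: Id(13) · μ(221/13) = 13 · -1 = -13
  d = 17: Id(17) · μ(221/17) = 17 · -1 = -17
  d = 221: Id(221) · μ(221/221) = 221 · 1 = 221
Summing: (Id * μ)(221) = 1 + -13 + -17 + 221 = 192.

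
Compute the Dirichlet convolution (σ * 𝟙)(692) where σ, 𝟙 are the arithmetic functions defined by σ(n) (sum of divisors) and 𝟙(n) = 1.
(σ * 𝟙)(692) = 1925

Divisors of 692: [1, 2, 4, 173, 346, 692]. For each d | 692:
  d = 1: σ(1) · 𝟙(692/1) = 1 · 1 = 1
  d = 2: σ(2) · 𝟙(692/2) = 3 · 1 = 3
  d = 4: σ(4) · 𝟙(692/4) = 7 · 1 = 7
  d = 173: σ(173) · 𝟙(692/173) = 174 · 1 = 174
  d = 346: σ(346) · 𝟙(692/346) = 522 · 1 = 522
  d = 692: σ(692) · 𝟙(692/692) = 1218 · 1 = 1218
Summing: (σ * 𝟙)(692) = 1 + 3 + 7 + 174 + 522 + 1218 = 1925.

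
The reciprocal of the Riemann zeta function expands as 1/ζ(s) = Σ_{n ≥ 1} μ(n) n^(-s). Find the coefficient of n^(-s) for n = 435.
μ(435) = -1

Factor n = 435 = 3 · 5 · 29. μ(n) = 0 if any exponent ≥ 2 (not squarefree); otherwise μ(n) = (−1)^{ω(n)} where ω(n) is the number of distinct prime factors. Applying: μ(435) = -1.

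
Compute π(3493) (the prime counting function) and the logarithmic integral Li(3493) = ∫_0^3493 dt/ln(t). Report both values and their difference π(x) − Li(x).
π(3493) = 488;  Li(3493) ≈ 503.74;  π(x) − Li(x) ≈ -15.74.

Direct count of primes ≤ 3493 gives π(3493) = 488. Numerical evaluation of the logarithmic integral gives Li(3493) ≈ 503.74. The difference π(x) − Li(x) ≈ -15.74 is typically negative for small/moderate x (Li(x) overestimates), though Littlewood's theorem shows this sign changes infinitely often.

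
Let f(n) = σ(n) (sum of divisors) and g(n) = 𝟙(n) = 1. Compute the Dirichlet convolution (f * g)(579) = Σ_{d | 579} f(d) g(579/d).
(σ * 𝟙)(579) = 975

Divisors of 579: [1, 3, 193, 579]. For each d | 579:
  d = 1: σ(1) · 𝟙(579/1) = 1 · 1 = 1
  d = 3: σ(3) · 𝟙(579/3) = 4 · 1 = 4
  d = 193: σ(193) · 𝟙(579/193) = 194 · 1 = 194
  d = 579: σ(579) · 𝟙(579/579) = 776 · 1 = 776
Summing: (σ * 𝟙)(579) = 1 + 4 + 194 + 776 = 975.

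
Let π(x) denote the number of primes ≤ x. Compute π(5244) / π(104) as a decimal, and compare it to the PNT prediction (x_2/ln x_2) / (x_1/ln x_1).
π(5244)/π(104) = 697/27 ≈ 25.8148;  PNT prediction ≈ 27.3425.

π(104) = 27 and π(5244) = 697, so π(5244)/π(104) ≈ 25.8148. The PNT-predicted ratio is (5244/ln(5244)) / (104/ln(104)) ≈ 27.3425. The two agree to within a few percent, as expected.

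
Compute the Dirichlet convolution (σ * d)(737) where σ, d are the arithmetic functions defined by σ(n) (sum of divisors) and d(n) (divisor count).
(σ * d)(737) = 980

Divisors of 737: [1, 11, 67, 737]. For each d | 737:
  d = 1: σ(1) · d(737/1) = 1 · 4 = 4
  d = 11: σ(11) · d(737/11) = 12 · 2 = 24
  d = 67: σ(67) · d(737/67) = 68 · 2 = 136
  d = 737: σ(737) · d(737/737) = 816 · 1 = 816
Summing: (σ * d)(737) = 4 + 24 + 136 + 816 = 980.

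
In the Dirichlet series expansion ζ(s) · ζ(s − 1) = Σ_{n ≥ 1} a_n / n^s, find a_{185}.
σ(185) = 228

In the product (Σ m^0/m^s)(Σ k / k^s) = Σ (Σ_{d | n} d) / n^s, the coefficient of 1/n^s is σ(n) = Σ_{d | n} d. For n = 185, divisors are [1, 5, 37, 185]; summing: σ(185) = 228.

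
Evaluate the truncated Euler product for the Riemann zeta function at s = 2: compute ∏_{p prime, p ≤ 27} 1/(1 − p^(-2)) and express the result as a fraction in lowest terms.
∏ = 718188003533/440301256704

The primes p ≤ 27 are [2, 3, 5, 7, 11, 13, 17, 19, 23]. For each prime, (1 − 1/p^2)^(-1) = p^2 / (p^2 − 1). The product is (1 − 1/2^2)^(-1), (1 − 1/3^2)^(-1), (1 − 1/5^2)^(-1), (1 − 1/7^2)^(-1), (1 − 1/11^2)^(-1), (1 − 1/13^2)^(-1), (1 − 1/17^2)^(-1), (1 − 1/19^2)^(-1), (1 − 1/23^2)^(-1) = ∏ p^2 / (p^2 − 1) = 718188003533/440301256704.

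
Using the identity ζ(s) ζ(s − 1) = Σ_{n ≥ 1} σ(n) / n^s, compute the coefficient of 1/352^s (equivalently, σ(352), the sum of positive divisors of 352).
σ(352) = 756

In the product (Σ m^0/m^s)(Σ k / k^s) = Σ (Σ_{d | n} d) / n^s, the coefficient of 1/n^s is σ(n) = Σ_{d | n} d. For n = 352, divisors are [1, 2, 4, 8, 11, 16, 22, 32, 44, 88, 176, 352]; summing: σ(352) = 756.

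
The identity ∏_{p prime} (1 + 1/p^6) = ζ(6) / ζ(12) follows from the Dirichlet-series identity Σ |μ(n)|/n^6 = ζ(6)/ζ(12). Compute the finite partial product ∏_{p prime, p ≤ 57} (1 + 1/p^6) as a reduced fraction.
∏ = 360549358903447598496102606972302575686854635195266223026920975630213276302501208168000000/354490140797970318435085924328566932610522860437094896232244152761372626351680260596056897

The primes p ≤ 57 are [2, 3, 5, 7, 11, 13, 17, 19, 23, 29, 31, 37, 41, 43, 47, 53]. For each, (1 + 1/p^6) = (p^6 + 1)/p^6. Multiplying these fractions over p ∈ [2, 3, 5, 7, 11, 13, 17, 19, 23, 29, 31, 37, 41, 43, 47, 53] gives 360549358903447598496102606972302575686854635195266223026920975630213276302501208168000000/354490140797970318435085924328566932610522860437094896232244152761372626351680260596056897. (In the limit P → ∞ this tends to ζ(6)/ζ(12).)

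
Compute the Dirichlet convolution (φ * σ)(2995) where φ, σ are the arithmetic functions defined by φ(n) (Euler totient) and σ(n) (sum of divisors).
(φ * σ)(2995) = 11980

Divisors of 2995: [1, 5, 599, 2995]. For each d | 2995:
  d = 1: φ(1) · σ(2995/1) = 1 · 3600 = 3600
  d = 5: φ(5) · σ(2995/5) = 4 · 600 = 2400
  d = 599: φ(599) · σ(2995/599) = 598 · 6 = 3588
  d = 2995: φ(2995) · σ(2995/2995) = 2392 · 1 = 2392
Summing: (φ * σ)(2995) = 3600 + 2400 + 3588 + 2392 = 11980.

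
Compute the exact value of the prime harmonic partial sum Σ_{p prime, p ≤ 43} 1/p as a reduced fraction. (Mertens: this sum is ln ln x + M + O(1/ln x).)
Σ 1/p = 21460568175640361/13082761331670030

π(43) = 14, so the primes ≤ 43 are [2, 3, 5, 7, 11, 13, 17, 19, 23, 29, 31, 37, 41, 43]. Summing 1/p over these primes: 21460568175640361/13082761331670030 ≈ 1.6404. Mertens estimate ln ln(43) + 0.2615 ≈ 1.5862.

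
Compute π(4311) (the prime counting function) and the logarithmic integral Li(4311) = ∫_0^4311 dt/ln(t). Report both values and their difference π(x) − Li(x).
π(4311) = 590;  Li(4311) ≈ 602.69;  π(x) − Li(x) ≈ -12.69.

Direct count of primes ≤ 4311 gives π(4311) = 590. Numerical evaluation of the logarithmic integral gives Li(4311) ≈ 602.69. The difference π(x) − Li(x) ≈ -12.69 is typically negative for small/moderate x (Li(x) overestimates), though Littlewood's theorem shows this sign changes infinitely often.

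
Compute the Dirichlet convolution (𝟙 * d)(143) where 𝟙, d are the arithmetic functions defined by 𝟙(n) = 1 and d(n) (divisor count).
(𝟙 * d)(143) = 9

Divisors of 143: [1, 11, 13, 143]. For each d | 143:
  d = 1: 𝟙(1) · d(143/1) = 1 · 4 = 4
  d = 11: 𝟙(11) · d(143/11) = 1 · 2 = 2
  d = 13: 𝟙(13) · d(143/13) = 1 · 2 = 2
  d = 143: 𝟙(143) · d(143/143) = 1 · 1 = 1
Summing: (𝟙 * d)(143) = 4 + 2 + 2 + 1 = 9.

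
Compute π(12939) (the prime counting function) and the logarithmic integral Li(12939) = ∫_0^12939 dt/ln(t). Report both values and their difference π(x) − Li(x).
π(12939) = 1540;  Li(12939) ≈ 1560.67;  π(x) − Li(x) ≈ -20.67.

Direct count of primes ≤ 12939 gives π(12939) = 1540. Numerical evaluation of the logarithmic integral gives Li(12939) ≈ 1560.67. The difference π(x) − Li(x) ≈ -20.67 is typically negative for small/moderate x (Li(x) overestimates), though Littlewood's theorem shows this sign changes infinitely often.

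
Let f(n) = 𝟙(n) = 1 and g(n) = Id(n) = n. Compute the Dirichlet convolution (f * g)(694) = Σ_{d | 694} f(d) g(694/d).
(𝟙 * Id)(694) = 1044

Divisors of 694: [1, 2, 347, 694]. For each d | 694:
  d = 1: 𝟙(1) · Id(694/1) = 1 · 694 = 694
  d = 2: 𝟙(2) · Id(694/2) = 1 · 347 = 347
  d = 347: 𝟙(347) · Id(694/347) = 1 · 2 = 2
  d = 694: 𝟙(694) · Id(694/694) = 1 · 1 = 1
Summing: (𝟙 * Id)(694) = 694 + 347 + 2 + 1 = 1044.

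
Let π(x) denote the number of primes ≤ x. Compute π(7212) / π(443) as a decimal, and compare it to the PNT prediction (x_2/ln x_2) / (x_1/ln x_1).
π(7212)/π(443) = 921/86 ≈ 10.7093;  PNT prediction ≈ 11.1671.

π(443) = 86 and π(7212) = 921, so π(7212)/π(443) ≈ 10.7093. The PNT-predicted ratio is (7212/ln(7212)) / (443/ln(443)) ≈ 11.1671. The two agree to within a few percent, as expected.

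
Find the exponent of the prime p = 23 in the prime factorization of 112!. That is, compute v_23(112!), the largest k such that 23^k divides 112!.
v_23(112!) = 4

Legendre's formula: v_p(n!) = Σ_{k ≥ 1} ⌊n / p^k⌋. For p = 23, n = 112, the terms are:
  ⌊112/23^1⌋ = ⌊112/23⌋ = 4
(the next term ⌊112/23^2⌋ = 0, terminating the sum). Summing: v_23(112!) = 4 = 4.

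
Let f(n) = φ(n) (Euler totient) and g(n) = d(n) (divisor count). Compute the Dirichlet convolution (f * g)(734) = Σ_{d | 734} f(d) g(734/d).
(φ * d)(734) = 1104

Divisors of 734: [1, 2, 367, 734]. For each d | 734:
  d = 1: φ(1) · d(734/1) = 1 · 4 = 4
  d = 2: φ(2) · d(734/2) = 1 · 2 = 2
  d = 367: φ(367) · d(734/367) = 366 · 2 = 732
  d = 734: φ(734) · d(734/734) = 366 · 1 = 366
Summing: (φ * d)(734) = 4 + 2 + 732 + 366 = 1104.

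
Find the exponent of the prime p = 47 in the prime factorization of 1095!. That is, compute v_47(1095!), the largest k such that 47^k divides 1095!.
v_47(1095!) = 23

Legendre's formula: v_p(n!) = Σ_{k ≥ 1} ⌊n / p^k⌋. For p = 47, n = 1095, the terms are:
  ⌊1095/47^1⌋ = ⌊1095/47⌋ = 23
(the next term ⌊1095/47^2⌋ = 0, terminating the sum). Summing: v_47(1095!) = 23 = 23.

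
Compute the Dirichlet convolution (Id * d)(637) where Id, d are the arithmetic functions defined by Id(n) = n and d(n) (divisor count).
(Id * d)(637) = 990

Divisors of 637: [1, 7, 13, 49, 91, 637]. For each d | 637:
  d = 1: Id(1) · d(637/1) = 1 · 6 = 6
  d = 7: Id(7) · d(637/7) = 7 · 4 = 28
  d = 13: Id(13) · d(637/13) = 13 · 3 = 39
  d = 49: Id(49) · d(637/49) = 49 · 2 = 98
  d = 91: Id(91) · d(637/91) = 91 · 2 = 182
  d = 637: Id(637) · d(637/637) = 637 · 1 = 637
Summing: (Id * d)(637) = 6 + 28 + 39 + 98 + 182 + 637 = 990.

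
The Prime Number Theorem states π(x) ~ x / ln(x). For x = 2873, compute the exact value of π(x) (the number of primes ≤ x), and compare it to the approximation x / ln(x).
π(2873) = 416;  x/ln(x) ≈ 360.79;  relative error ≈ 13.27%.

Directly count primes up to 2873: π(2873) = 416. The PNT approximation gives 2873/ln(2873) ≈ 2873/7.96311 ≈ 360.79. Relative error (π(x) − x/ln(x)) / π(x) ≈ 13.27%; the approximation is known to undercount slightly (Li(x) is a better estimate).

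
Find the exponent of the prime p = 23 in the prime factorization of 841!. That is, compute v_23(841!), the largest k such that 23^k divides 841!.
v_23(841!) = 37

Legendre's formula: v_p(n!) = Σ_{k ≥ 1} ⌊n / p^k⌋. For p = 23, n = 841, the terms are:
  ⌊841/23^1⌋ = ⌊841/23⌋ = 36
  ⌊841/23^2⌋ = ⌊841/529⌋ = 1
(the next term ⌊841/23^3⌋ = 0, terminating the sum). Summing: v_23(841!) = 36 + 1 = 37.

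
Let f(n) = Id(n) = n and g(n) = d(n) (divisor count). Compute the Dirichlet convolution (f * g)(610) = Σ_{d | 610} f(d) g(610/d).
(Id * d)(610) = 1764

Divisors of 610: [1, 2, 5, 10, 61, 122, 305, 610]. For each d | 610:
  d = 1: Id(1) · d(610/1) = 1 · 8 = 8
  d = 2: Id(2) · d(610/2) = 2 · 4 = 8
  d = 5: Id(5) · d(610/5) = 5 · 4 = 20
  d = 10: Id(10) · d(610/10) = 10 · 2 = 20
  d = 61: Id(61) · d(610/61) = 61 · 4 = 244
  d = 122: Id(122) · d(610/122) = 122 · 2 = 244
  d = 305: Id(305) · d(610/305) = 305 · 2 = 610
  d = 610: Id(610) · d(610/610) = 610 · 1 = 610
Summing: (Id * d)(610) = 8 + 8 + 20 + 20 + 244 + 244 + 610 + 610 = 1764.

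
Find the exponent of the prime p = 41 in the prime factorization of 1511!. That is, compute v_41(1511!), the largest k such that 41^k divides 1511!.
v_41(1511!) = 36

Legendre's formula: v_p(n!) = Σ_{k ≥ 1} ⌊n / p^k⌋. For p = 41, n = 1511, the terms are:
  ⌊1511/41^1⌋ = ⌊1511/41⌋ = 36
(the next term ⌊1511/41^2⌋ = 0, terminating the sum). Summing: v_41(1511!) = 36 = 36.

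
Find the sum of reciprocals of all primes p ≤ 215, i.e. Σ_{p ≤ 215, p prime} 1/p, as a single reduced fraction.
Σ 1/p = 3215488142498485484492183158345029261034221047849345857469577412562094716564064084247/1645783550795210387735581011435590727981167322669649249414629852197255934130751870910

π(215) = 47, so the primes ≤ 215 are [2, 3, 5, 7, 11, 13, 17, 19, 23, 29, 31, 37, 41, 43, 47, 53, 59, 61, 67, 71, 73, 79, 83, 89, 97, 101, 103, 107, 109, 113, 127, 131, 137, 139, 149, 151, 157, 163, 167, 173, 179, 181, 191, 193, 197, 199, 211]. Summing 1/p over these primes: 3215488142498485484492183158345029261034221047849345857469577412562094716564064084247/1645783550795210387735581011435590727981167322669649249414629852197255934130751870910 ≈ 1.9538. Mertens estimate ln ln(215) + 0.2615 ≈ 1.9424.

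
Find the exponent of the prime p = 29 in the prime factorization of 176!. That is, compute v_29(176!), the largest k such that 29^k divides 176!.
v_29(176!) = 6

Legendre's formula: v_p(n!) = Σ_{k ≥ 1} ⌊n / p^k⌋. For p = 29, n = 176, the terms are:
  ⌊176/29^1⌋ = ⌊176/29⌋ = 6
(the next term ⌊176/29^2⌋ = 0, terminating the sum). Summing: v_29(176!) = 6 = 6.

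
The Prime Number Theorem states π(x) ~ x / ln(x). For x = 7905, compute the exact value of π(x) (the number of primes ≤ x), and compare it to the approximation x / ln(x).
π(7905) = 998;  x/ln(x) ≈ 880.76;  relative error ≈ 11.75%.

Directly count primes up to 7905: π(7905) = 998. The PNT approximation gives 7905/ln(7905) ≈ 7905/8.97525 ≈ 880.76. Relative error (π(x) − x/ln(x)) / π(x) ≈ 11.75%; the approximation is known to undercount slightly (Li(x) is a better estimate).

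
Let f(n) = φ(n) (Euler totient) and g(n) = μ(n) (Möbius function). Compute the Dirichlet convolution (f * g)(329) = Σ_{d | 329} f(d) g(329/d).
(φ * μ)(329) = 225

Divisors of 329: [1, 7, 47, 329]. For each d | 329:
  d = 1: φ(1) · μ(329/1) = 1 · 1 = 1
  d = 7: φ(7) · μ(329/7) = 6 · -1 = -6
  d = 47: φ(47) · μ(329/47) = 46 · -1 = -46
  d = 329: φ(329) · μ(329/329) = 276 · 1 = 276
Summing: (φ * μ)(329) = 1 + -6 + -46 + 276 = 225.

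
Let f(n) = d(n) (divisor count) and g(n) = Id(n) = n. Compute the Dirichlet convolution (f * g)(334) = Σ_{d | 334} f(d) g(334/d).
(d * Id)(334) = 676

Divisors of 334: [1, 2, 167, 334]. For each d | 334:
  d = 1: d(1) · Id(334/1) = 1 · 334 = 334
  d = 2: d(2) · Id(334/2) = 2 · 167 = 334
  d = 167: d(167) · Id(334/167) = 2 · 2 = 4
  d = 334: d(334) · Id(334/334) = 4 · 1 = 4
Summing: (d * Id)(334) = 334 + 334 + 4 + 4 = 676.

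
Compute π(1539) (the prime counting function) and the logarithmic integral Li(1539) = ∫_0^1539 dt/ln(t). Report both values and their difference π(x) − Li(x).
π(1539) = 242;  Li(1539) ≈ 253.14;  π(x) − Li(x) ≈ -11.14.

Direct count of primes ≤ 1539 gives π(1539) = 242. Numerical evaluation of the logarithmic integral gives Li(1539) ≈ 253.14. The difference π(x) − Li(x) ≈ -11.14 is typically negative for small/moderate x (Li(x) overestimates), though Littlewood's theorem shows this sign changes infinitely often.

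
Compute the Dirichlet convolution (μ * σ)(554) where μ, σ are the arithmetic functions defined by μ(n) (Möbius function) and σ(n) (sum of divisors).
(μ * σ)(554) = 554

Divisors of 554: [1, 2, 277, 554]. For each d | 554:
  d = 1: μ(1) · σ(554/1) = 1 · 834 = 834
  d = 2: μ(2) · σ(554/2) = -1 · 278 = -278
  d = 277: μ(277) · σ(554/277) = -1 · 3 = -3
  d = 554: μ(554) · σ(554/554) = 1 · 1 = 1
Summing: (μ * σ)(554) = 834 + -278 + -3 + 1 = 554.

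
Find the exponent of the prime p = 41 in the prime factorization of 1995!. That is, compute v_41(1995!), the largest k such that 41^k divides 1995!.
v_41(1995!) = 49

Legendre's formula: v_p(n!) = Σ_{k ≥ 1} ⌊n / p^k⌋. For p = 41, n = 1995, the terms are:
  ⌊1995/41^1⌋ = ⌊1995/41⌋ = 48
  ⌊1995/41^2⌋ = ⌊1995/1681⌋ = 1
(the next term ⌊1995/41^3⌋ = 0, terminating the sum). Summing: v_41(1995!) = 48 + 1 = 49.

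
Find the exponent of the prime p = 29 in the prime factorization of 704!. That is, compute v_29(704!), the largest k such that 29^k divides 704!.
v_29(704!) = 24

Legendre's formula: v_p(n!) = Σ_{k ≥ 1} ⌊n / p^k⌋. For p = 29, n = 704, the terms are:
  ⌊704/29^1⌋ = ⌊704/29⌋ = 24
(the next term ⌊704/29^2⌋ = 0, terminating the sum). Summing: v_29(704!) = 24 = 24.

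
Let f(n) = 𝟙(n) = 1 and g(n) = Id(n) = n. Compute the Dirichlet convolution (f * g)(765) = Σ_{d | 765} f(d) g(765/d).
(𝟙 * Id)(765) = 1404

Divisors of 765: [1, 3, 5, 9, 15, 17, 45, 51, 85, 153, 255, 765]. For each d | 765:
  d = 1: 𝟙(1) · Id(765/1) = 1 · 765 = 765
  d = 3: 𝟙(3) · Id(765/3) = 1 · 255 = 255
  d = 5: 𝟙(5) · Id(765/5) = 1 · 153 = 153
  d = 9: 𝟙(9) · Id(765/9) = 1 · 85 = 85
  d = 15: 𝟙(15) · Id(765/15) = 1 · 51 = 51
  d = 17: 𝟙(17) · Id(765/17) = 1 · 45 = 45
  d = 45: 𝟙(45) · Id(765/45) = 1 · 17 = 17
  d = 51: 𝟙(51) · Id(765/51) = 1 · 15 = 15
  d = 85: 𝟙(85) · Id(765/85) = 1 · 9 = 9
  d = 153: 𝟙(153) · Id(765/153) = 1 · 5 = 5
  d = 255: 𝟙(255) · Id(765/255) = 1 · 3 = 3
  d = 765: 𝟙(765) · Id(765/765) = 1 · 1 = 1
Summing: (𝟙 * Id)(765) = 765 + 255 + 153 + 85 + 51 + 45 + 17 + 15 + 9 + 5 + 3 + 1 = 1404.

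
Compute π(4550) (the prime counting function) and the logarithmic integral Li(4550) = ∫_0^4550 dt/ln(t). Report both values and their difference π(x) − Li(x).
π(4550) = 617;  Li(4550) ≈ 631.16;  π(x) − Li(x) ≈ -14.16.

Direct count of primes ≤ 4550 gives π(4550) = 617. Numerical evaluation of the logarithmic integral gives Li(4550) ≈ 631.16. The difference π(x) − Li(x) ≈ -14.16 is typically negative for small/moderate x (Li(x) overestimates), though Littlewood's theorem shows this sign changes infinitely often.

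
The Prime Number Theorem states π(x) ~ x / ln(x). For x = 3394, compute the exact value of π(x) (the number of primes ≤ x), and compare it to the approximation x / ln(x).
π(3394) = 478;  x/ln(x) ≈ 417.48;  relative error ≈ 12.66%.

Directly count primes up to 3394: π(3394) = 478. The PNT approximation gives 3394/ln(3394) ≈ 3394/8.12976 ≈ 417.48. Relative error (π(x) − x/ln(x)) / π(x) ≈ 12.66%; the approximation is known to undercount slightly (Li(x) is a better estimate).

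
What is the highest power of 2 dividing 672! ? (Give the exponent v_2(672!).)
v_2(672!) = 669

Legendre's formula: v_p(n!) = Σ_{k ≥ 1} ⌊n / p^k⌋. For p = 2, n = 672, the terms are:
  ⌊672/2^1⌋ = ⌊672/2⌋ = 336
  ⌊672/2^2⌋ = ⌊672/4⌋ = 168
  ⌊672/2^3⌋ = ⌊672/8⌋ = 84
  ⌊672/2^4⌋ = ⌊672/16⌋ = 42
  ⌊672/2^5⌋ = ⌊672/32⌋ = 21
  ⌊672/2^6⌋ = ⌊672/64⌋ = 10
  ⌊672/2^7⌋ = ⌊672/128⌋ = 5
  ⌊672/2^8⌋ = ⌊672/256⌋ = 2
  ⌊672/2^9⌋ = ⌊672/512⌋ = 1
(the next term ⌊672/2^10⌋ = 0, terminating the sum). Summing: v_2(672!) = 336 + 168 + 84 + 42 + 21 + 10 + 5 + 2 + 1 = 669.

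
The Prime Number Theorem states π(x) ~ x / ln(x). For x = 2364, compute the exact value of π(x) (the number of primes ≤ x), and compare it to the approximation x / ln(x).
π(2364) = 350;  x/ln(x) ≈ 304.32;  relative error ≈ 13.05%.

Directly count primes up to 2364: π(2364) = 350. The PNT approximation gives 2364/ln(2364) ≈ 2364/7.76811 ≈ 304.32. Relative error (π(x) − x/ln(x)) / π(x) ≈ 13.05%; the approximation is known to undercount slightly (Li(x) is a better estimate).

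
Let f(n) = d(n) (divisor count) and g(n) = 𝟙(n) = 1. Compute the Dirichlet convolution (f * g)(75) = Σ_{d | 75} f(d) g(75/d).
(d * 𝟙)(75) = 18

Divisors of 75: [1, 3, 5, 15, 25, 75]. For each d | 75:
  d = 1: d(1) · 𝟙(75/1) = 1 · 1 = 1
  d = 3: d(3) · 𝟙(75/3) = 2 · 1 = 2
  d = 5: d(5) · 𝟙(75/5) = 2 · 1 = 2
  d = 15: d(15) · 𝟙(75/15) = 4 · 1 = 4
  d = 25: d(25) · 𝟙(75/25) = 3 · 1 = 3
  d = 75: d(75) · 𝟙(75/75) = 6 · 1 = 6
Summing: (d * 𝟙)(75) = 1 + 2 + 2 + 4 + 3 + 6 = 18.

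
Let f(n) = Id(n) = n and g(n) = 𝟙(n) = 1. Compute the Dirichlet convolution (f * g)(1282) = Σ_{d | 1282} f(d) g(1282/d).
(Id * 𝟙)(1282) = 1926

Divisors of 1282: [1, 2, 641, 1282]. For each d | 1282:
  d = 1: Id(1) · 𝟙(1282/1) = 1 · 1 = 1
  d = 2: Id(2) · 𝟙(1282/2) = 2 · 1 = 2
  d = 641: Id(641) · 𝟙(1282/641) = 641 · 1 = 641
  d = 1282: Id(1282) · 𝟙(1282/1282) = 1282 · 1 = 1282
Summing: (Id * 𝟙)(1282) = 1 + 2 + 641 + 1282 = 1926.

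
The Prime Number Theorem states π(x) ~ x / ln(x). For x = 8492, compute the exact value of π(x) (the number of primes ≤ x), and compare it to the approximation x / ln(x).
π(8492) = 1059;  x/ln(x) ≈ 938.67;  relative error ≈ 11.36%.

Directly count primes up to 8492: π(8492) = 1059. The PNT approximation gives 8492/ln(8492) ≈ 8492/9.04688 ≈ 938.67. Relative error (π(x) − x/ln(x)) / π(x) ≈ 11.36%; the approximation is known to undercount slightly (Li(x) is a better estimate).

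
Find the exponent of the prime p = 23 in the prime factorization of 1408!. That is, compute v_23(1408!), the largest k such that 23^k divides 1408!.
v_23(1408!) = 63

Legendre's formula: v_p(n!) = Σ_{k ≥ 1} ⌊n / p^k⌋. For p = 23, n = 1408, the terms are:
  ⌊1408/23^1⌋ = ⌊1408/23⌋ = 61
  ⌊1408/23^2⌋ = ⌊1408/529⌋ = 2
(the next term ⌊1408/23^3⌋ = 0, terminating the sum). Summing: v_23(1408!) = 61 + 2 = 63.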